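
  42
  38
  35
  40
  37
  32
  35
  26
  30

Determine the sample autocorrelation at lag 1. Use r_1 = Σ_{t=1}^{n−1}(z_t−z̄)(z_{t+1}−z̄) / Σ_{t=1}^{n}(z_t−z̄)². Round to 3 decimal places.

0.347

Mean z̄ = (42 + 38 + 35 + 40 + 37 + 32 + 35 + 26 + 30)/9 = 35.0000
Numerator Σ_{t=1}^{8}(z_t−z̄)(z_{t+1}−z̄) = 70.0000
Denominator Σ(z_t−z̄)² = 202.0000
r_1 = 70.0000 / 202.0000 = 0.347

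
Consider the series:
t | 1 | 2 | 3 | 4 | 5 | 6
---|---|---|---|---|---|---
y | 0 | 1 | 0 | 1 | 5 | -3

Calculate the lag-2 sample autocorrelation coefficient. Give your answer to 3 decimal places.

Mean ȳ = (0 + 1 + 0 + 1 + 5 − 3)/6 = 0.6667
Deviations from mean: -0.6667, 0.3333, -0.6667, 0.3333, 4.3333, -3.6667
Numerator Σ_{t=1}^{4}(y_t−ȳ)(y_{t+2}−ȳ) = -3.5556
Denominator Σ(y_t−ȳ)² = 33.3333
r_2 = -3.5556 / 33.3333 = -0.107

-0.107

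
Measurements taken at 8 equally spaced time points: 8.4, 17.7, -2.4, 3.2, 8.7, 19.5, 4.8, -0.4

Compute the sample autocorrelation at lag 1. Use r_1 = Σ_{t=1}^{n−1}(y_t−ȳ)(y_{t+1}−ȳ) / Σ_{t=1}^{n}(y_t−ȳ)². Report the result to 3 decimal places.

Mean ȳ = (8.4 + 17.7 − 2.4 + 3.2 + 8.7 + 19.5 + 4.8 − 0.4)/8 = 7.4375
Deviations from mean: 0.9625, 10.2625, -9.8375, -4.2375, 1.2625, 12.0625, -2.6375, -7.8375
Σ(y_t−ȳ)(y_{t+1}−ȳ) = (9.8777) + (-100.9573) + (41.6864) + (-5.3498) + (15.2289) + (-31.8148) + (20.6714) = -50.6577
Denominator Σ(y_t−ȳ)² = 436.4588
r_1 = -50.6577 / 436.4588 = -0.116

-0.116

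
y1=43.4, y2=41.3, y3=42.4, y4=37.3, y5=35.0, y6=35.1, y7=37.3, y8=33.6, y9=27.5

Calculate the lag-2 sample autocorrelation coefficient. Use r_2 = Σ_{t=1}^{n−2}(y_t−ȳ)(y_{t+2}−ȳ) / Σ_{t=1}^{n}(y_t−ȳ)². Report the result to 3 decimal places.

0.139

Mean ȳ = (43.4 + 41.3 + 42.4 + 37.3 + 35.0 + 35.1 + 37.3 + 33.6 + 27.5)/9 = 36.9889
Numerator Σ_{t=1}^{7}(y_t−ȳ)(y_{t+2}−ȳ) = 27.5131
Denominator Σ(y_t−ȳ)² = 198.2089
r_2 = 27.5131 / 198.2089 = 0.139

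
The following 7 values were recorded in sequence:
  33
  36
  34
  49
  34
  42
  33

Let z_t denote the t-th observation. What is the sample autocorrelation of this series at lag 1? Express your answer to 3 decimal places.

-0.469

Mean z̄ = (33 + 36 + 34 + 49 + 34 + 42 + 33)/7 = 37.2857
Numerator Σ_{t=1}^{6}(z_t−z̄)(z_{t+1}−z̄) = -102.9388
Denominator Σ(z_t−z̄)² = 219.4286
r_1 = -102.9388 / 219.4286 = -0.469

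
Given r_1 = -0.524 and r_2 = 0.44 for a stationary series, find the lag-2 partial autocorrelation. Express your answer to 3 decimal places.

0.228

φ_{22} = (r_2 − r_1²) / (1 − r_1²)
r_1² = (-0.524)² = 0.274576
Numerator = 0.44 − 0.2746 = 0.1654; denominator = 1 − 0.2746 = 0.7254
φ_{22} = 0.1654 / 0.7254 = 0.228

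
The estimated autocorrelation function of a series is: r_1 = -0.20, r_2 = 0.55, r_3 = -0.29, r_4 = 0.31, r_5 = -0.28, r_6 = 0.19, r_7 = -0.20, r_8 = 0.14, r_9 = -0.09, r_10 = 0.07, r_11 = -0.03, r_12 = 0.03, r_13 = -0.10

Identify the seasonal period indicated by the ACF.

2

The largest autocorrelation is r_2 = 0.55, with weaker echoes at lags 4 (0.31) and 6 (0.19); the remaining lags stay at or below 0.14.
The dominant spike at lag 2 indicates a seasonal period of 2.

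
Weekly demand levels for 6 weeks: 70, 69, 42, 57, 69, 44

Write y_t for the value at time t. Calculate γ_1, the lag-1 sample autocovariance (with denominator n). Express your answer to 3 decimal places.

Mean ȳ = (70 + 69 + 42 + 57 + 69 + 44)/6 = 58.5000
Σ_{t=1}^{5}(y_t−ȳ)(y_{t+1}−ȳ) = -195.7500
γ_1 = -195.7500 / 6 = -32.625

-32.625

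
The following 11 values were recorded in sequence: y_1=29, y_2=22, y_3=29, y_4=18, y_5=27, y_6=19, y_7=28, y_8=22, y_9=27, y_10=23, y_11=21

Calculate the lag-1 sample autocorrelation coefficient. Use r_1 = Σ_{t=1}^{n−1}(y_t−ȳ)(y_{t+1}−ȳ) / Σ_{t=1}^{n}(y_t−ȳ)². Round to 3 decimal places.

-0.718

Mean ȳ = (29 + 22 + 29 + 18 + 27 + 19 + 28 + 22 + 27 + 23 + 21)/11 = 24.0909
Numerator Σ_{t=1}^{10}(y_t−ȳ)(y_{t+1}−ȳ) = -116.9174
Denominator Σ(y_t−ȳ)² = 162.9091
r_1 = -116.9174 / 162.9091 = -0.718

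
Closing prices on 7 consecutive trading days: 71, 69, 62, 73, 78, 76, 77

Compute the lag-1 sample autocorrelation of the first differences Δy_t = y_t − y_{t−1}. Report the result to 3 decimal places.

-0.141

First differences Δy: -2, -7, 11, 5, -2, 1
Mean of differences = 1.0000
Numerator Σ(Δy_t−Δȳ)(Δy_{t+1}−Δȳ) = -28.0000
Denominator Σ(Δy_t−Δȳ)² = 198.0000
r_1(Δy) = -28.0000 / 198.0000 = -0.141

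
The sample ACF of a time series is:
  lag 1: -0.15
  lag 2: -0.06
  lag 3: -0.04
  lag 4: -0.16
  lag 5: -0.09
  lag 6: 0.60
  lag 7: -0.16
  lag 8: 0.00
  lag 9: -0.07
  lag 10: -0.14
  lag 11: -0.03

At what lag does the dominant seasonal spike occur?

6

The largest autocorrelation is r_6 = 0.60; the remaining lags stay at or below 0.00.
The dominant spike at lag 6 indicates a seasonal period of 6.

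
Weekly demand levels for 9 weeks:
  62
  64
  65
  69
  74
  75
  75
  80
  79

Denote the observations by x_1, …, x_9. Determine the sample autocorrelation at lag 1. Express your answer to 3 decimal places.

0.690

Mean x̄ = (62 + 64 + 65 + 69 + 74 + 75 + 75 + 80 + 79)/9 = 71.4444
Numerator Σ_{t=1}^{8}(x_t−x̄)(x_{t+1}−x̄) = 244.5802
Denominator Σ(x_t−x̄)² = 354.2222
r_1 = 244.5802 / 354.2222 = 0.690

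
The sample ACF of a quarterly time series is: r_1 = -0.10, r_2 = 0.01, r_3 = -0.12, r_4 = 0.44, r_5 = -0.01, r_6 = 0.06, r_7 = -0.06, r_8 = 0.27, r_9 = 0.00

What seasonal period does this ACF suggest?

4

The largest autocorrelation is r_4 = 0.44, with a weaker echo at lag 8 (0.27); the remaining lags stay at or below 0.06.
The dominant spike at lag 4 indicates a seasonal period of 4.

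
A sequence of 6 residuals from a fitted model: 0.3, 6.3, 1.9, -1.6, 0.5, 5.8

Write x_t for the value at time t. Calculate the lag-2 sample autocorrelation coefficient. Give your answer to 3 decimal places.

Mean x̄ = (0.3 + 6.3 + 1.9 − 1.6 + 0.5 + 5.8)/6 = 2.2000
Deviations from mean: -1.9000, 4.1000, -0.3000, -3.8000, -1.7000, 3.6000
Σ(x_t−x̄)(x_{t+2}−x̄) = (0.5700) + (-15.5800) + (0.5100) + (-13.6800) = -28.1800
Denominator Σ(x_t−x̄)² = 50.8000
r_2 = -28.1800 / 50.8000 = -0.555

-0.555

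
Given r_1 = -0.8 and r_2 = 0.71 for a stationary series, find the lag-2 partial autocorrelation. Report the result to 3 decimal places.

0.194

φ_{22} = (r_2 − r_1²) / (1 − r_1²)
r_1² = (-0.8)² = 0.64
Numerator = 0.71 − 0.6400 = 0.0700; denominator = 1 − 0.6400 = 0.3600
φ_{22} = 0.0700 / 0.3600 = 0.194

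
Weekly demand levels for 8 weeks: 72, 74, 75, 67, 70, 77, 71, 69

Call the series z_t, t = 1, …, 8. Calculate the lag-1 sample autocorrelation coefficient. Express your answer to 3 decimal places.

-0.140

Mean z̄ = (72 + 74 + 75 + 67 + 70 + 77 + 71 + 69)/8 = 71.8750
Deviations from mean: 0.1250, 2.1250, 3.1250, -4.8750, -1.8750, 5.1250, -0.8750, -2.8750
Σ(z_t−z̄)(z_{t+1}−z̄) = (0.2656) + (6.6406) + (-15.2344) + (9.1406) + (-9.6094) + (-4.4844) + (2.5156) = -10.7656
Denominator Σ(z_t−z̄)² = 76.8750
r_1 = -10.7656 / 76.8750 = -0.140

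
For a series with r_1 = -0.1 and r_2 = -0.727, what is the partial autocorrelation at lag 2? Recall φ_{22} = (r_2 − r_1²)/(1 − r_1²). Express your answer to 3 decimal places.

φ_{22} = (r_2 − r_1²) / (1 − r_1²)
r_1² = (-0.1)² = 0.01
Numerator = -0.727 − 0.0100 = -0.7370; denominator = 1 − 0.0100 = 0.9900
φ_{22} = -0.7370 / 0.9900 = -0.744

-0.744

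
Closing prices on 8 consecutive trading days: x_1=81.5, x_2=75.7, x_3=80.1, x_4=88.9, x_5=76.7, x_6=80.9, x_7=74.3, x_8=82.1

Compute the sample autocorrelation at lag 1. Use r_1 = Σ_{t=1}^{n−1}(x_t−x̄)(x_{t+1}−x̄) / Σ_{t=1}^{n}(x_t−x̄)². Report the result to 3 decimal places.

Mean x̄ = (81.5 + 75.7 + 80.1 + 88.9 + 76.7 + 80.9 + 74.3 + 82.1)/8 = 80.0250
Σ(x_t−x̄)(x_{t+1}−x̄) = (-6.3794) + (-0.3244) + (0.6656) + (-29.5094) + (-2.9094) + (-5.0094) + (-11.8794) = -55.3456
Denominator Σ(x_t−x̄)² = 148.5550
r_1 = -55.3456 / 148.5550 = -0.373

-0.373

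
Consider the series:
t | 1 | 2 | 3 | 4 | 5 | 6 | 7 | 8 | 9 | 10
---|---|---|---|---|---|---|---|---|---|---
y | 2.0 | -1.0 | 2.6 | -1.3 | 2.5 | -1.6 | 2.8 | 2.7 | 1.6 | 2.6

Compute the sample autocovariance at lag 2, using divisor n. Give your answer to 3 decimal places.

Mean ȳ = (2.0 − 1.0 + 2.6 − 1.3 + 2.5 − 1.6 + 2.8 + 2.7 + 1.6 + 2.6)/10 = 1.2900
Σ_{t=1}^{8}(y_t−ȳ)(y_{t+2}−ȳ) = 15.9988
γ_2 = 15.9988 / 10 = 1.600

1.600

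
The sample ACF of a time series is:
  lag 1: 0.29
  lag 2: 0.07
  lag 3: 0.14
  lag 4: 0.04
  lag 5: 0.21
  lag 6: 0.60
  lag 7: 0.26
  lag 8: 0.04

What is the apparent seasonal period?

The largest autocorrelation is r_6 = 0.60; the remaining lags stay at or below 0.29. The elevated value at lag 1 (0.29), dropping to 0.07 at lag 2, reflects decaying short-term dependence rather than seasonality.
The dominant spike at lag 6 indicates a seasonal period of 6.

6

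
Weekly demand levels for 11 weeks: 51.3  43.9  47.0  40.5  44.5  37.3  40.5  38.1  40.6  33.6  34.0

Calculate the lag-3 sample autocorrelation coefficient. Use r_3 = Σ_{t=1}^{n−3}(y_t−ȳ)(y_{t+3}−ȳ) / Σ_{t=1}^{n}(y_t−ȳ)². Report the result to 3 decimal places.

-0.005

Mean ȳ = (51.3 + 43.9 + 47.0 + 40.5 + 44.5 + 37.3 + 40.5 + 38.1 + 40.6 + 33.6 + 34.0)/11 = 41.0273
Numerator Σ_{t=1}^{8}(y_t−ȳ)(y_{t+3}−ȳ) = -1.5104
Denominator Σ(y_t−ȳ)² = 289.2618
r_3 = -1.5104 / 289.2618 = -0.005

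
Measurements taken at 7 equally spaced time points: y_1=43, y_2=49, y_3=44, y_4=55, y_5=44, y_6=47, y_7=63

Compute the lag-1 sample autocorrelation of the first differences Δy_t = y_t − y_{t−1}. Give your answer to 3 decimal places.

-0.390

First differences Δy: 6, -5, 11, -11, 3, 16
Mean of differences = 3.3333
Numerator Σ(Δy_t−Δȳ)(Δy_{t+1}−Δȳ) = -195.4444
Denominator Σ(Δy_t−Δȳ)² = 501.3333
r_1(Δy) = -195.4444 / 501.3333 = -0.390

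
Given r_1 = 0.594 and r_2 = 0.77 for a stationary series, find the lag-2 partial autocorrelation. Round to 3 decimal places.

0.645

φ_{22} = (r_2 − r_1²) / (1 − r_1²)
r_1² = (0.594)² = 0.352836
Numerator = 0.77 − 0.3528 = 0.4172; denominator = 1 − 0.3528 = 0.6472
φ_{22} = 0.4172 / 0.6472 = 0.645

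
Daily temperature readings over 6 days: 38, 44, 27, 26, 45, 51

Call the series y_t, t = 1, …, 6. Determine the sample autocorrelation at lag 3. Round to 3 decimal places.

-0.197

Mean ȳ = (38 + 44 + 27 + 26 + 45 + 51)/6 = 38.5000
Deviations from mean: -0.5000, 5.5000, -11.5000, -12.5000, 6.5000, 12.5000
Σ(y_t−ȳ)(y_{t+3}−ȳ) = (6.2500) + (35.7500) + (-143.7500) = -101.7500
Denominator Σ(y_t−ȳ)² = 517.5000
r_3 = -101.7500 / 517.5000 = -0.197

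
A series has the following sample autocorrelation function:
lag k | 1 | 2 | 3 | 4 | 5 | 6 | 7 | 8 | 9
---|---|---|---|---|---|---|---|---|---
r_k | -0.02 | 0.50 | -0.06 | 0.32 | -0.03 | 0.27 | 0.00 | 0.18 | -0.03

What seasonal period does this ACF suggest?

2

The largest autocorrelation is r_2 = 0.50, with weaker echoes at lags 4 (0.32), 6 (0.27) and 8 (0.18); the remaining lags stay at or below 0.00.
The dominant spike at lag 2 indicates a seasonal period of 2.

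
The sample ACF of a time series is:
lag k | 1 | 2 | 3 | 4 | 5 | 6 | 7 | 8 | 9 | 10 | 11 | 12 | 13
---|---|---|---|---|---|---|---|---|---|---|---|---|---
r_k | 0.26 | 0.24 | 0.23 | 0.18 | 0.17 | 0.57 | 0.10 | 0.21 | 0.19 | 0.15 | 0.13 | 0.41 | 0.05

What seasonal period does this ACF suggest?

The largest autocorrelation is r_6 = 0.57, with a weaker echo at lag 12 (0.41); the remaining lags stay at or below 0.26. The elevated value at lag 1 (0.26), dropping to 0.24 at lag 2, reflects decaying short-term dependence rather than seasonality.
The dominant spike at lag 6 indicates a seasonal period of 6.

6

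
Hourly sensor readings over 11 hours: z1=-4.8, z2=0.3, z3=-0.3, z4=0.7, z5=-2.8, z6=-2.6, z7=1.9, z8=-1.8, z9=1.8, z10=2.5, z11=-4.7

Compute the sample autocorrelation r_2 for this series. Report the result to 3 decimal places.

Mean z̄ = (-4.8 + 0.3 − 0.3 + 0.7 − 2.8 − 2.6 + 1.9 − 1.8 + 1.8 + 2.5 − 4.7)/11 = -0.8909
Numerator Σ_{t=1}^{9}(z_t−z̄)(z_{t+2}−z̄) = -13.8593
Denominator Σ(z_t−z̄)² = 68.0091
r_2 = -13.8593 / 68.0091 = -0.204

-0.204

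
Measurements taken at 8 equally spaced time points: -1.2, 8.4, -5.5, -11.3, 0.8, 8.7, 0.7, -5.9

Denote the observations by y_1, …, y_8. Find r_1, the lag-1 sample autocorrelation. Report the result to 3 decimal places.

0.019

Mean ȳ = (-1.2 + 8.4 − 5.5 − 11.3 + 0.8 + 8.7 + 0.7 − 5.9)/8 = -0.6625
Deviations from mean: -0.5375, 9.0625, -4.8375, -10.6375, 1.4625, 9.3625, 1.3625, -5.2375
Σ(y_t−ȳ)(y_{t+1}−ȳ) = (-4.8711) + (-43.8398) + (51.4589) + (-15.5573) + (13.6927) + (12.7564) + (-7.1361) = 6.5036
Denominator Σ(y_t−ȳ)² = 338.0588
r_1 = 6.5036 / 338.0588 = 0.019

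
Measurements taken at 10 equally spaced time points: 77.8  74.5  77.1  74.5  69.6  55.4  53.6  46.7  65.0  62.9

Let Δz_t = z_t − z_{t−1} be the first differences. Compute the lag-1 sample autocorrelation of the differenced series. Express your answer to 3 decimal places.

-0.127

First differences Δz: -3.3, 2.6, -2.6, -4.9, -14.2, -1.8, -6.9, 18.3, -2.1
Mean of differences = -1.6556
Numerator Σ(Δz_t−Δz̄)(Δz_{t+1}−Δz̄) = -78.2086
Denominator Σ(Δz_t−Δz̄)² = 615.5422
r_1(Δz) = -78.2086 / 615.5422 = -0.127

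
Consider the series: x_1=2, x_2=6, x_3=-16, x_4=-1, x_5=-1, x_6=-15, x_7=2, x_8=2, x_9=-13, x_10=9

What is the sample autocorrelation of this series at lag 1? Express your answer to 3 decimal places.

-0.442

Mean x̄ = (2 + 6 − 16 − 1 − 1 − 15 + 2 + 2 − 13 + 9)/10 = -2.5000
Numerator Σ_{t=1}^{9}(x_t−x̄)(x_{t+1}−x̄) = -317.2500
Denominator Σ(x_t−x̄)² = 718.5000
r_1 = -317.2500 / 718.5000 = -0.442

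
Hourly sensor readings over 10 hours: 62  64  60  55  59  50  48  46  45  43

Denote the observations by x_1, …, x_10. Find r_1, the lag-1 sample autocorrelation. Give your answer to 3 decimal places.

0.687

Mean x̄ = (62 + 64 + 60 + 55 + 59 + 50 + 48 + 46 + 45 + 43)/10 = 53.2000
Numerator Σ_{t=1}^{9}(x_t−x̄)(x_{t+1}−x̄) = 369.3600
Denominator Σ(x_t−x̄)² = 537.6000
r_1 = 369.3600 / 537.6000 = 0.687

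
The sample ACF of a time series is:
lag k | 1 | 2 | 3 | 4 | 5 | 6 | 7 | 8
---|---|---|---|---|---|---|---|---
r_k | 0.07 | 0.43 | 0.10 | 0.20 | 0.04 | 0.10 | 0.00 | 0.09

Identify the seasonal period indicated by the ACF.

2

The largest autocorrelation is r_2 = 0.43, with a weaker echo at lag 4 (0.20); the remaining lags stay at or below 0.10.
The dominant spike at lag 2 indicates a seasonal period of 2.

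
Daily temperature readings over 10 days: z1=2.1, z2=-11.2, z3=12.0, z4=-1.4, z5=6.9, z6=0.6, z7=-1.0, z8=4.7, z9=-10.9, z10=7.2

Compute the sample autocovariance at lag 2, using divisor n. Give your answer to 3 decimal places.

Mean z̄ = (2.1 − 11.2 + 12.0 − 1.4 + 6.9 + 0.6 − 1.0 + 4.7 − 10.9 + 7.2)/10 = 0.9000
Σ_{t=1}^{8}(z_t−z̄)(z_{t+2}−z̄) = 142.2600
γ_2 = 142.2600 / 10 = 14.226

14.226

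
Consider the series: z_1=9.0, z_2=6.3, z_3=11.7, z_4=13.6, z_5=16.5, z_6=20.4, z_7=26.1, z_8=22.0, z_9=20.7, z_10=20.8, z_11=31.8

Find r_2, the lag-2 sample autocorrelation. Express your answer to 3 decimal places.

0.305

Mean z̄ = (9.0 + 6.3 + 11.7 + 13.6 + 16.5 + 20.4 + 26.1 + 22.0 + 20.7 + 20.8 + 31.8)/11 = 18.0818
Numerator Σ_{t=1}^{9}(z_t−z̄)(z_{t+2}−z̄) = 174.4275
Denominator Σ(z_t−z̄)² = 572.0564
r_2 = 174.4275 / 572.0564 = 0.305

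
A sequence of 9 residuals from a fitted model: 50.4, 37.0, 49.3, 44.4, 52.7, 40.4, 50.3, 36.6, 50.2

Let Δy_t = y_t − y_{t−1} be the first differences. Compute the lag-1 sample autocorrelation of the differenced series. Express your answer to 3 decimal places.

-0.776

First differences Δy: -13.4, 12.3, -4.9, 8.3, -12.3, 9.9, -13.7, 13.6
Mean of differences = -0.0250
Numerator Σ(Δy_t−Δȳ)(Δy_{t+1}−Δȳ) = -811.5806
Denominator Σ(Δy_t−Δȳ)² = 1045.6950
r_1(Δy) = -811.5806 / 1045.6950 = -0.776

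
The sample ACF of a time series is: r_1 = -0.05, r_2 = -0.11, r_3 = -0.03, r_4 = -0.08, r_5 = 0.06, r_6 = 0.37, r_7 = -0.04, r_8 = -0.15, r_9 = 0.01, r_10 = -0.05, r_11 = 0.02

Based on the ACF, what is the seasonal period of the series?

The largest autocorrelation is r_6 = 0.37; the remaining lags stay at or below 0.06.
The dominant spike at lag 6 indicates a seasonal period of 6.

6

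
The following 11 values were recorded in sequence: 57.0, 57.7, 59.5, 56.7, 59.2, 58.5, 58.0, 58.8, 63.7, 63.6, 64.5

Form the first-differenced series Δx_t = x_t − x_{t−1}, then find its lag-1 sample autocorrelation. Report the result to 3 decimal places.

First differences Δx: 0.7, 1.8, -2.8, 2.5, -0.7, -0.5, 0.8, 4.9, -0.1, 0.9
Mean of differences = 0.7500
Numerator Σ(Δx_t−Δx̄)(Δx_{t+1}−Δx̄) = -14.2275
Denominator Σ(Δx_t−Δx̄)² = 38.4050
r_1(Δx) = -14.2275 / 38.4050 = -0.370

-0.370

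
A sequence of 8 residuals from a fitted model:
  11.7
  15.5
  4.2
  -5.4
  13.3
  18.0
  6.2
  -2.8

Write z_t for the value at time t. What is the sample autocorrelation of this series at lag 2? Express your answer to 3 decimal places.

-0.759

Mean z̄ = (11.7 + 15.5 + 4.2 − 5.4 + 13.3 + 18.0 + 6.2 − 2.8)/8 = 7.5875
Deviations from mean: 4.1125, 7.9125, -3.3875, -12.9875, 5.7125, 10.4125, -1.3875, -10.3875
Numerator Σ_{t=1}^{6}(z_t−z̄)(z_{t+2}−z̄) = -387.3641
Denominator Σ(z_t−z̄)² = 510.5488
r_2 = -387.3641 / 510.5488 = -0.759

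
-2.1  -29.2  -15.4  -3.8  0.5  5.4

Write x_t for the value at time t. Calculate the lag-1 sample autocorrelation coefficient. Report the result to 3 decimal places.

Mean x̄ = (-2.1 − 29.2 − 15.4 − 3.8 + 0.5 + 5.4)/6 = -7.4333
Σ(x_t−x̄)(x_{t+1}−x̄) = (-116.0889) + (173.4078) + (-28.9456) + (28.8244) + (101.8111) = 159.0089
Denominator Σ(x_t−x̄)² = 806.5333
r_1 = 159.0089 / 806.5333 = 0.197

0.197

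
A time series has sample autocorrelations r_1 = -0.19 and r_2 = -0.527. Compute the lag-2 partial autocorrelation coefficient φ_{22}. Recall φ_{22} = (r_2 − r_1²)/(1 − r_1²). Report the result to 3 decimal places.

φ_{22} = (r_2 − r_1²) / (1 − r_1²)
r_1² = (-0.19)² = 0.0361
Numerator = -0.527 − 0.0361 = -0.5631; denominator = 1 − 0.0361 = 0.9639
φ_{22} = -0.5631 / 0.9639 = -0.584

-0.584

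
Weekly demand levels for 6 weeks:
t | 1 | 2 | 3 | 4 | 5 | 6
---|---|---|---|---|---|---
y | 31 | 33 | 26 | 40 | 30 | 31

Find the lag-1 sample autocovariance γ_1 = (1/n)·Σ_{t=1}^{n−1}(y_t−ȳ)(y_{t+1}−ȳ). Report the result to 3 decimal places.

Mean ȳ = (31 + 33 + 26 + 40 + 30 + 31)/6 = 31.8333
Σ_{t=1}^{5}(y_t−ȳ)(y_{t+1}−ȳ) = -68.8611
γ_1 = -68.8611 / 6 = -11.477

-11.477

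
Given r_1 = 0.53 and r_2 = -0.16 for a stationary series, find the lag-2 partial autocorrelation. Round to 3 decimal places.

φ_{22} = (r_2 − r_1²) / (1 − r_1²)
r_1² = (0.53)² = 0.2809
Numerator = -0.16 − 0.2809 = -0.4409; denominator = 1 − 0.2809 = 0.7191
φ_{22} = -0.4409 / 0.7191 = -0.613

-0.613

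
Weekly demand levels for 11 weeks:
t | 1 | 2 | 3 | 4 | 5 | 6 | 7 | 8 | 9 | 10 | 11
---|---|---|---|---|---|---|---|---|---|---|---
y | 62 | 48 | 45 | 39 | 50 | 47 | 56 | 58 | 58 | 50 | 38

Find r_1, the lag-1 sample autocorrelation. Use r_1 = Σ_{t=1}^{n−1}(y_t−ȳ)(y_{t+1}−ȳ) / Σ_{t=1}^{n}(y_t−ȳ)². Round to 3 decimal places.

Mean ȳ = (62 + 48 + 45 + 39 + 50 + 47 + 56 + 58 + 58 + 50 + 38)/11 = 50.0909
Numerator Σ_{t=1}^{10}(y_t−ȳ)(y_{t+1}−ȳ) = 134.9008
Denominator Σ(y_t−ȳ)² = 610.9091
r_1 = 134.9008 / 610.9091 = 0.221

0.221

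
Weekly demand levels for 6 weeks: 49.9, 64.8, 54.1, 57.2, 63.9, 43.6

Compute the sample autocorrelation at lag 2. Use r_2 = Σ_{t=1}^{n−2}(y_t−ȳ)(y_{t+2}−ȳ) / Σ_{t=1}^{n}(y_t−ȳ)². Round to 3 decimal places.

Mean ȳ = (49.9 + 64.8 + 54.1 + 57.2 + 63.9 + 43.6)/6 = 55.5833
Σ(y_t−ȳ)(y_{t+2}−ȳ) = (8.4303) + (14.9003) + (-12.3364) + (-19.3731) = -8.3789
Denominator Σ(y_t−ȳ)² = 334.8283
r_2 = -8.3789 / 334.8283 = -0.025

-0.025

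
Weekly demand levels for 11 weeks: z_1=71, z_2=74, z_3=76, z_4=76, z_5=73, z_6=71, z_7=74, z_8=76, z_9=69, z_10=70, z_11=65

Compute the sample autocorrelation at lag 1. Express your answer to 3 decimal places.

0.299

Mean z̄ = (71 + 74 + 76 + 76 + 73 + 71 + 74 + 76 + 69 + 70 + 65)/11 = 72.2727
Numerator Σ_{t=1}^{10}(z_t−z̄)(z_{t+1}−z̄) = 35.9256
Denominator Σ(z_t−z̄)² = 120.1818
r_1 = 35.9256 / 120.1818 = 0.299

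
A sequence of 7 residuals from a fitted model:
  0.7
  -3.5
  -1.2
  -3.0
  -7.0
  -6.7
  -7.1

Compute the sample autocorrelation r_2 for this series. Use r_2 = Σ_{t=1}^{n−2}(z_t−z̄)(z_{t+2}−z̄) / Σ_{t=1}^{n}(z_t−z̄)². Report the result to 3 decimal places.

0.207

Mean z̄ = (0.7 − 3.5 − 1.2 − 3.0 − 7.0 − 6.7 − 7.1)/7 = -3.9714
Numerator Σ_{t=1}^{5}(z_t−z̄)(z_{t+2}−z̄) = 11.8355
Denominator Σ(z_t−z̄)² = 57.0743
r_2 = 11.8355 / 57.0743 = 0.207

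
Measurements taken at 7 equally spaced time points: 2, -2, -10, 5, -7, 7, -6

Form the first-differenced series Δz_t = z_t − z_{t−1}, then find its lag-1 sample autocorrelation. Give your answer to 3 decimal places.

First differences Δz: -4, -8, 15, -12, 14, -13
Mean of differences = -1.3333
Numerator Σ(Δz_t−Δz̄)(Δz_{t+1}−Δz̄) = -607.7778
Denominator Σ(Δz_t−Δz̄)² = 803.3333
r_1(Δz) = -607.7778 / 803.3333 = -0.757

-0.757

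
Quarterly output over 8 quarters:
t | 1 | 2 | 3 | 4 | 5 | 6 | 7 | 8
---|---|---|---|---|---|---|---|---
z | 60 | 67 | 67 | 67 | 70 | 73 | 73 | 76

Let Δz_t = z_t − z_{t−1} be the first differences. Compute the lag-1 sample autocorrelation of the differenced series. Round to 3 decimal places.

-0.252

First differences Δz: 7, 0, 0, 3, 3, 0, 3
Mean of differences = 2.2857
Numerator Σ(Δz_t−Δz̄)(Δz_{t+1}−Δz̄) = -9.9388
Denominator Σ(Δz_t−Δz̄)² = 39.4286
r_1(Δz) = -9.9388 / 39.4286 = -0.252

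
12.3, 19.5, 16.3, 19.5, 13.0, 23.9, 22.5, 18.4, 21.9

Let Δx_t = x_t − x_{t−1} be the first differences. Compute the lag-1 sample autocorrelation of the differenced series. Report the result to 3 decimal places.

First differences Δx: 7.2, -3.2, 3.2, -6.5, 10.9, -1.4, -4.1, 3.5
Mean of differences = 1.2000
Numerator Σ(Δx_t−Δx̄)(Δx_{t+1}−Δx̄) = -148.9200
Denominator Σ(Δx_t−Δx̄)² = 252.8800
r_1(Δx) = -148.9200 / 252.8800 = -0.589

-0.589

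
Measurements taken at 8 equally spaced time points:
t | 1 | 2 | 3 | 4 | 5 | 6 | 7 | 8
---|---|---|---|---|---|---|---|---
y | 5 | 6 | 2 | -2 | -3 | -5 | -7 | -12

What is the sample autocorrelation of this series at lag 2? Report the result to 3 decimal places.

0.223

Mean ȳ = (5 + 6 + 2 − 2 − 3 − 5 − 7 − 12)/8 = -2.0000
Deviations from mean: 7.0000, 8.0000, 4.0000, 0.0000, -1.0000, -3.0000, -5.0000, -10.0000
Σ(y_t−ȳ)(y_{t+2}−ȳ) = (28.0000) + (0.0000) + (-4.0000) + (0.0000) + (5.0000) + (30.0000) = 59.0000
Denominator Σ(y_t−ȳ)² = 264.0000
r_2 = 59.0000 / 264.0000 = 0.223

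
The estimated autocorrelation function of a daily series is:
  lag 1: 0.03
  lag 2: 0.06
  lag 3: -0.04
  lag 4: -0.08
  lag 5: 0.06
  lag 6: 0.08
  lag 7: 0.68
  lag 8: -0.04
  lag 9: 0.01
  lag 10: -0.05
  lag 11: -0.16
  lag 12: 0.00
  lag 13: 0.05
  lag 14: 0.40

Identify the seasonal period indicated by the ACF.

7

The largest autocorrelation is r_7 = 0.68, with a weaker echo at lag 14 (0.40); the remaining lags stay at or below 0.08.
The dominant spike at lag 7 indicates a seasonal period of 7.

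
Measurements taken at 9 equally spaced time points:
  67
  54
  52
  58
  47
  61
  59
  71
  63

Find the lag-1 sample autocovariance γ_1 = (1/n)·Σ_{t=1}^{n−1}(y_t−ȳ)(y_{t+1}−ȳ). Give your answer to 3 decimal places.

Mean ȳ = (67 + 54 + 52 + 58 + 47 + 61 + 59 + 71 + 63)/9 = 59.1111
Σ_{t=1}^{8}(y_t−ȳ)(y_{t+1}−ȳ) = 39.2099
γ_1 = 39.2099 / 9 = 4.357

4.357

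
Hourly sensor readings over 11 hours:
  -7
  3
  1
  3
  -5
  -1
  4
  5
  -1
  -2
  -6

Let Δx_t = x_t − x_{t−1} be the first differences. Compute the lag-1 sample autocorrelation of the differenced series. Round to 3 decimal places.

First differences Δx: 10, -2, 2, -8, 4, 5, 1, -6, -1, -4
Mean of differences = 0.1000
Numerator Σ(Δx_t−Δx̄)(Δx_{t+1}−Δx̄) = -42.5100
Denominator Σ(Δx_t−Δx̄)² = 266.9000
r_1(Δx) = -42.5100 / 266.9000 = -0.159

-0.159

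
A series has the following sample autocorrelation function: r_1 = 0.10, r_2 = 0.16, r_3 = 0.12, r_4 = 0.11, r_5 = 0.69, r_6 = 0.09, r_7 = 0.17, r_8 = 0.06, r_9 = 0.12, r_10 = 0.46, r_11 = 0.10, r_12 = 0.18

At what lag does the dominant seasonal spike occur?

5

The largest autocorrelation is r_5 = 0.69, with a weaker echo at lag 10 (0.46); the remaining lags stay at or below 0.18.
The dominant spike at lag 5 indicates a seasonal period of 5.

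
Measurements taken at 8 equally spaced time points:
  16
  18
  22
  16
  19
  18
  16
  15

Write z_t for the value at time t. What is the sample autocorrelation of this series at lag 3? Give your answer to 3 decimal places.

0.104

Mean z̄ = (16 + 18 + 22 + 16 + 19 + 18 + 16 + 15)/8 = 17.5000
Deviations from mean: -1.5000, 0.5000, 4.5000, -1.5000, 1.5000, 0.5000, -1.5000, -2.5000
Σ(z_t−z̄)(z_{t+3}−z̄) = (2.2500) + (0.7500) + (2.2500) + (2.2500) + (-3.7500) = 3.7500
Denominator Σ(z_t−z̄)² = 36.0000
r_3 = 3.7500 / 36.0000 = 0.104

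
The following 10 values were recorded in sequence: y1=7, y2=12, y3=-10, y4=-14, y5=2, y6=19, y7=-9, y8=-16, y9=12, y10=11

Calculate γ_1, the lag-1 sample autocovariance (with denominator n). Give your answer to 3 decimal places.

Mean ȳ = (7 + 12 − 10 − 14 + 2 + 19 − 9 − 16 + 12 + 11)/10 = 1.4000
Σ_{t=1}^{9}(y_t−ȳ)(y_{t+1}−ȳ) = 30.6400
γ_1 = 30.6400 / 10 = 3.064

3.064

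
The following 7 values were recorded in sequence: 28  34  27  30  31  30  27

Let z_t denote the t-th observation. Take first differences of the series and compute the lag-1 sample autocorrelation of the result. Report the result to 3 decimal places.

-0.560

First differences Δz: 6, -7, 3, 1, -1, -3
Mean of differences = -0.1667
Numerator Σ(Δz_t−Δz̄)(Δz_{t+1}−Δz̄) = -58.6944
Denominator Σ(Δz_t−Δz̄)² = 104.8333
r_1(Δz) = -58.6944 / 104.8333 = -0.560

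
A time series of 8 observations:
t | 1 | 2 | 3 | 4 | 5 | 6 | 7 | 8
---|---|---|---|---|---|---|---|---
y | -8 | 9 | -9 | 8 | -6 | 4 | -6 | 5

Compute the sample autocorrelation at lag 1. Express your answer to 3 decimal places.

Mean ȳ = (-8 + 9 − 9 + 8 − 6 + 4 − 6 + 5)/8 = -0.3750
Deviations from mean: -7.6250, 9.3750, -8.6250, 8.3750, -5.6250, 4.3750, -5.6250, 5.3750
Σ(y_t−ȳ)(y_{t+1}−ȳ) = (-71.4844) + (-80.8594) + (-72.2344) + (-47.1094) + (-24.6094) + (-24.6094) + (-30.2344) = -351.1406
Denominator Σ(y_t−ȳ)² = 401.8750
r_1 = -351.1406 / 401.8750 = -0.874

-0.874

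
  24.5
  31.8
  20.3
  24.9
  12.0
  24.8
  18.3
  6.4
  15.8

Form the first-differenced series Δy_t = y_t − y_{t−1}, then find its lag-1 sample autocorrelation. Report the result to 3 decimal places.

-0.635

First differences Δy: 7.3, -11.5, 4.6, -12.9, 12.8, -6.5, -11.9, 9.4
Mean of differences = -1.0875
Numerator Σ(Δy_t−Δȳ)(Δy_{t+1}−Δȳ) = -507.8252
Denominator Σ(Δy_t−Δȳ)² = 799.7088
r_1(Δy) = -507.8252 / 799.7088 = -0.635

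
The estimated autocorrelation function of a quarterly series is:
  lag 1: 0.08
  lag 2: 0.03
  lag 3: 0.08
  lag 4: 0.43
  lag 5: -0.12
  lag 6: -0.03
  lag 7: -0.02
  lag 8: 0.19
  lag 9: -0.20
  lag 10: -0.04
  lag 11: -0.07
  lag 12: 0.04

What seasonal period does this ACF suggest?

The largest autocorrelation is r_4 = 0.43, with a weaker echo at lag 8 (0.19); the remaining lags stay at or below 0.08.
The dominant spike at lag 4 indicates a seasonal period of 4.

4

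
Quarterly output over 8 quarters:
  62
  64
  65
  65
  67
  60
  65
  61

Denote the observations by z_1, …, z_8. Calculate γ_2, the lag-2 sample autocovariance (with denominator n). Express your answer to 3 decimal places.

1.512

Mean z̄ = (62 + 64 + 65 + 65 + 67 + 60 + 65 + 61)/8 = 63.6250
Deviations: -1.6250, 0.3750, 1.3750, 1.3750, 3.3750, -3.6250, 1.3750, -2.6250
Σ_{t=1}^{6}(z_t−z̄)(z_{t+2}−z̄) = 12.0938
γ_2 = 12.0938 / 8 = 1.512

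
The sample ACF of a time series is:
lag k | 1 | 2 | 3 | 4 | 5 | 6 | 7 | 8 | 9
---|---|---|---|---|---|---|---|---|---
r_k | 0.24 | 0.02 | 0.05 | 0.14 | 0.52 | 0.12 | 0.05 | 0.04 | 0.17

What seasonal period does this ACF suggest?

The largest autocorrelation is r_5 = 0.52; the remaining lags stay at or below 0.24. The elevated value at lag 1 (0.24), dropping to 0.02 at lag 2, reflects decaying short-term dependence rather than seasonality.
The dominant spike at lag 5 indicates a seasonal period of 5.

5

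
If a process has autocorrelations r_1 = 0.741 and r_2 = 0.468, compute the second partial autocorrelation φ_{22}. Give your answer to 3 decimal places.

-0.180

φ_{22} = (r_2 − r_1²) / (1 − r_1²)
r_1² = (0.741)² = 0.549081
Numerator = 0.468 − 0.5491 = -0.0811; denominator = 1 − 0.5491 = 0.4509
φ_{22} = -0.0811 / 0.4509 = -0.180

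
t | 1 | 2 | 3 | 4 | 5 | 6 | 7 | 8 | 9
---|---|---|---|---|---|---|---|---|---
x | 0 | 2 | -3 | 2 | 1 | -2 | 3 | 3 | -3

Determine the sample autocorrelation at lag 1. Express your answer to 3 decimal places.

-0.419

Mean x̄ = (0 + 2 − 3 + 2 + 1 − 2 + 3 + 3 − 3)/9 = 0.3333
Numerator Σ_{t=1}^{8}(x_t−x̄)(x_{t+1}−x̄) = -20.1111
Denominator Σ(x_t−x̄)² = 48.0000
r_1 = -20.1111 / 48.0000 = -0.419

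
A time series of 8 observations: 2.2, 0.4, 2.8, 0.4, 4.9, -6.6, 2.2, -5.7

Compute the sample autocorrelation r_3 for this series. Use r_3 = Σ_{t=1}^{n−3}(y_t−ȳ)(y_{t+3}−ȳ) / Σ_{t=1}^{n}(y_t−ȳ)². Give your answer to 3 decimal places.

-0.366

Mean ȳ = (2.2 + 0.4 + 2.8 + 0.4 + 4.9 − 6.6 + 2.2 − 5.7)/8 = 0.0750
Numerator Σ_{t=1}^{5}(y_t−ȳ)(y_{t+3}−ȳ) = -43.1044
Denominator Σ(y_t−ȳ)² = 117.8550
r_3 = -43.1044 / 117.8550 = -0.366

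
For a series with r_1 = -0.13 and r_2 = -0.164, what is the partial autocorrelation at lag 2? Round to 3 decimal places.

-0.184

φ_{22} = (r_2 − r_1²) / (1 − r_1²)
r_1² = (-0.13)² = 0.0169
Numerator = -0.164 − 0.0169 = -0.1809; denominator = 1 − 0.0169 = 0.9831
φ_{22} = -0.1809 / 0.9831 = -0.184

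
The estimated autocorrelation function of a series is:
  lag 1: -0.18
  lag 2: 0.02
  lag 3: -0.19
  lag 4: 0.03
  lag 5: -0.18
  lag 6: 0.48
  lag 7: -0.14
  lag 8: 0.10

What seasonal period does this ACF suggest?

6

The largest autocorrelation is r_6 = 0.48; the remaining lags stay at or below 0.10.
The dominant spike at lag 6 indicates a seasonal period of 6.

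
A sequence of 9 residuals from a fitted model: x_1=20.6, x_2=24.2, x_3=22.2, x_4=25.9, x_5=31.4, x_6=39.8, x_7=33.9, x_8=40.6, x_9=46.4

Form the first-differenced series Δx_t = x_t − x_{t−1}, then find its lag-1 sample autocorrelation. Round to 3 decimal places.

First differences Δx: 3.6, -2.0, 3.7, 5.5, 8.4, -5.9, 6.7, 5.8
Mean of differences = 3.2250
Numerator Σ(Δx_t−Δx̄)(Δx_{t+1}−Δx̄) = -61.5706
Denominator Σ(Δx_t−Δx̄)² = 161.5950
r_1(Δx) = -61.5706 / 161.5950 = -0.381

-0.381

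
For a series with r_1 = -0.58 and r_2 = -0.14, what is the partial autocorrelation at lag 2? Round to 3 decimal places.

-0.718

φ_{22} = (r_2 − r_1²) / (1 − r_1²)
r_1² = (-0.58)² = 0.3364
Numerator = -0.14 − 0.3364 = -0.4764; denominator = 1 − 0.3364 = 0.6636
φ_{22} = -0.4764 / 0.6636 = -0.718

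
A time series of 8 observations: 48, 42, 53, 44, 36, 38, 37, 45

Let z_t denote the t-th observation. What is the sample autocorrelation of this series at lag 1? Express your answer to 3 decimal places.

Mean z̄ = (48 + 42 + 53 + 44 + 36 + 38 + 37 + 45)/8 = 42.8750
Deviations from mean: 5.1250, -0.8750, 10.1250, 1.1250, -6.8750, -4.8750, -5.8750, 2.1250
Numerator Σ_{t=1}^{7}(z_t−z̄)(z_{t+1}−z̄) = 39.9844
Denominator Σ(z_t−z̄)² = 240.8750
r_1 = 39.9844 / 240.8750 = 0.166

0.166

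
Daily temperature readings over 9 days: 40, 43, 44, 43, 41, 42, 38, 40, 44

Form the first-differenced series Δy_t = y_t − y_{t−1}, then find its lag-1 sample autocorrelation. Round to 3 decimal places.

-0.015

First differences Δy: 3, 1, -1, -2, 1, -4, 2, 4
Mean of differences = 0.5000
Numerator Σ(Δy_t−Δȳ)(Δy_{t+1}−Δȳ) = -0.7500
Denominator Σ(Δy_t−Δȳ)² = 50.0000
r_1(Δy) = -0.7500 / 50.0000 = -0.015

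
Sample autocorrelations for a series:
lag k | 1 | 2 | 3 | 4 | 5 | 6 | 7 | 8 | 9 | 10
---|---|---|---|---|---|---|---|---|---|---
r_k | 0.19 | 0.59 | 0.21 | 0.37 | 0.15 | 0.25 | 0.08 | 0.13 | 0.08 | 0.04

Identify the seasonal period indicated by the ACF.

2

The largest autocorrelation is r_2 = 0.59, with weaker echoes at lags 4 (0.37) and 6 (0.25); the remaining lags stay at or below 0.21.
The dominant spike at lag 2 indicates a seasonal period of 2.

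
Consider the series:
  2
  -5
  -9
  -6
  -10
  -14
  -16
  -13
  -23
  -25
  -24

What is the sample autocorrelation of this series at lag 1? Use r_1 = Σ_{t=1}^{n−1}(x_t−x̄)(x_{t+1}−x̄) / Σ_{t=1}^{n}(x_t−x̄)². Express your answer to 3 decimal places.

Mean x̄ = (2 − 5 − 9 − 6 − 10 − 14 − 16 − 13 − 23 − 25 − 24)/11 = -13.0000
Numerator Σ_{t=1}^{10}(x_t−x̄)(x_{t+1}−x̄) = 453.0000
Denominator Σ(x_t−x̄)² = 738.0000
r_1 = 453.0000 / 738.0000 = 0.614

0.614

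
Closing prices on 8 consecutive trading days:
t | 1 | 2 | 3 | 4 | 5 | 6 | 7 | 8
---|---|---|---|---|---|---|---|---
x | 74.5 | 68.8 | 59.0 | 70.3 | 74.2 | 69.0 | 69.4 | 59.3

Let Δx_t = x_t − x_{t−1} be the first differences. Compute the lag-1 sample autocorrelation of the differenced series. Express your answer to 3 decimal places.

-0.110

First differences Δx: -5.7, -9.8, 11.3, 3.9, -5.2, 0.4, -10.1
Mean of differences = -2.1714
Numerator Σ(Δx_t−Δx̄)(Δx_{t+1}−Δx̄) = -40.6222
Denominator Σ(Δx_t−Δx̄)² = 367.6343
r_1(Δx) = -40.6222 / 367.6343 = -0.110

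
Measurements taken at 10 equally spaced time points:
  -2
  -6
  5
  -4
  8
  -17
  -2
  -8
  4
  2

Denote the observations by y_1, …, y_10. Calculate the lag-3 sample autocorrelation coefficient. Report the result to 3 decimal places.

Mean ȳ = (-2 − 6 + 5 − 4 + 8 − 17 − 2 − 8 + 4 + 2)/10 = -2.0000
Numerator Σ_{t=1}^{7}(y_t−ȳ)(y_{t+3}−ȳ) = -295.0000
Denominator Σ(y_t−ȳ)² = 482.0000
r_3 = -295.0000 / 482.0000 = -0.612

-0.612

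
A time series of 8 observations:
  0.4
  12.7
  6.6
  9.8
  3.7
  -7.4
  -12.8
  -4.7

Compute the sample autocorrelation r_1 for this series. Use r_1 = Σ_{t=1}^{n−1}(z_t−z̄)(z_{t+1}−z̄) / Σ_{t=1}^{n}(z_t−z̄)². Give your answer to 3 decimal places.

0.554

Mean z̄ = (0.4 + 12.7 + 6.6 + 9.8 + 3.7 − 7.4 − 12.8 − 4.7)/8 = 1.0375
Deviations from mean: -0.6375, 11.6625, 5.5625, 8.7625, 2.6625, -8.4375, -13.8375, -5.7375
Σ(z_t−z̄)(z_{t+1}−z̄) = (-7.4348) + (64.8727) + (48.7414) + (23.3302) + (-22.4648) + (116.7539) + (79.3927) = 303.1911
Denominator Σ(z_t−z̄)² = 546.8188
r_1 = 303.1911 / 546.8188 = 0.554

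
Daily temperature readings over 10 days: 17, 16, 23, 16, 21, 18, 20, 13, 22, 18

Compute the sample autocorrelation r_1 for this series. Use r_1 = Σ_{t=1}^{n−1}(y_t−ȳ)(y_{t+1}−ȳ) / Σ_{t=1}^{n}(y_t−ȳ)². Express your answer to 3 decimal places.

Mean ȳ = (17 + 16 + 23 + 16 + 21 + 18 + 20 + 13 + 22 + 18)/10 = 18.4000
Numerator Σ_{t=1}^{9}(y_t−ȳ)(y_{t+1}−ȳ) = -56.1600
Denominator Σ(y_t−ȳ)² = 86.4000
r_1 = -56.1600 / 86.4000 = -0.650

-0.650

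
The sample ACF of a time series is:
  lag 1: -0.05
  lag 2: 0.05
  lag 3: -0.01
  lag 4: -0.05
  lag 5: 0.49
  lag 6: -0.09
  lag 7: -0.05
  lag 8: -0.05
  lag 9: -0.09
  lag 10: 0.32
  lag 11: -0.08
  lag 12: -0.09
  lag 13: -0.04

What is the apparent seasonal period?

The largest autocorrelation is r_5 = 0.49, with a weaker echo at lag 10 (0.32); the remaining lags stay at or below 0.05.
The dominant spike at lag 5 indicates a seasonal period of 5.

5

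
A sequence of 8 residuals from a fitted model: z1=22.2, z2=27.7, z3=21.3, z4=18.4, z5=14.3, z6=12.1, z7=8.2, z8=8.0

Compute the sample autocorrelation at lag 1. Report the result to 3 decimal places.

Mean z̄ = (22.2 + 27.7 + 21.3 + 18.4 + 14.3 + 12.1 + 8.2 + 8.0)/8 = 16.5250
Σ(z_t−z̄)(z_{t+1}−z̄) = (63.4181) + (53.3606) + (8.9531) + (-4.1719) + (9.8456) + (36.8381) + (70.9706) = 239.2144
Denominator Σ(z_t−z̄)² = 349.9150
r_1 = 239.2144 / 349.9150 = 0.684

0.684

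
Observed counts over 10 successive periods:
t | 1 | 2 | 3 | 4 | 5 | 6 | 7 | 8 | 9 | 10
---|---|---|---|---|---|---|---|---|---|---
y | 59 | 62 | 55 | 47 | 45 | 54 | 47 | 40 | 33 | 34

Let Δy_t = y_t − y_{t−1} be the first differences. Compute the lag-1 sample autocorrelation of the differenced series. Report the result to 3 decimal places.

-0.096

First differences Δy: 3, -7, -8, -2, 9, -7, -7, -7, 1
Mean of differences = -2.7778
Numerator Σ(Δy_t−Δȳ)(Δy_{t+1}−Δȳ) = -27.2716
Denominator Σ(Δy_t−Δȳ)² = 285.5556
r_1(Δy) = -27.2716 / 285.5556 = -0.096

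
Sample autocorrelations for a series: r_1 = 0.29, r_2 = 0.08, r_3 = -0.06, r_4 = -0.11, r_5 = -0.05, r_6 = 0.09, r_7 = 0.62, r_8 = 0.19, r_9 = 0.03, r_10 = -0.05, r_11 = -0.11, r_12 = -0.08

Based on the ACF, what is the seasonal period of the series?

7

The largest autocorrelation is r_7 = 0.62; the remaining lags stay at or below 0.29. The elevated value at lag 1 (0.29), dropping to 0.08 at lag 2, reflects decaying short-term dependence rather than seasonality.
The dominant spike at lag 7 indicates a seasonal period of 7.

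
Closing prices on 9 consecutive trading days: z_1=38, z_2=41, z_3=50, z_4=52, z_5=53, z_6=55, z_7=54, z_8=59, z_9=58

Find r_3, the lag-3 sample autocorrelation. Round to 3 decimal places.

Mean z̄ = (38 + 41 + 50 + 52 + 53 + 55 + 54 + 59 + 58)/9 = 51.1111
Numerator Σ_{t=1}^{6}(z_t−z̄)(z_{t+3}−z̄) = 9.1852
Denominator Σ(z_t−z̄)² = 412.8889
r_3 = 9.1852 / 412.8889 = 0.022

0.022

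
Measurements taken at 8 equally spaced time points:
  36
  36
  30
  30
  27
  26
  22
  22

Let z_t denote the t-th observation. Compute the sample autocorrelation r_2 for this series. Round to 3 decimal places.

Mean z̄ = (36 + 36 + 30 + 30 + 27 + 26 + 22 + 22)/8 = 28.6250
Deviations from mean: 7.3750, 7.3750, 1.3750, 1.3750, -1.6250, -2.6250, -6.6250, -6.6250
Numerator Σ_{t=1}^{6}(z_t−z̄)(z_{t+2}−z̄) = 42.5938
Denominator Σ(z_t−z̄)² = 209.8750
r_2 = 42.5938 / 209.8750 = 0.203

0.203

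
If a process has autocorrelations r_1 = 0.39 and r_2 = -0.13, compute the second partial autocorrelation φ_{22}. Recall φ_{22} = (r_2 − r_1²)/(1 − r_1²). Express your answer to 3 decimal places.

φ_{22} = (r_2 − r_1²) / (1 − r_1²)
r_1² = (0.39)² = 0.1521
Numerator = -0.13 − 0.1521 = -0.2821; denominator = 1 − 0.1521 = 0.8479
φ_{22} = -0.2821 / 0.8479 = -0.333

-0.333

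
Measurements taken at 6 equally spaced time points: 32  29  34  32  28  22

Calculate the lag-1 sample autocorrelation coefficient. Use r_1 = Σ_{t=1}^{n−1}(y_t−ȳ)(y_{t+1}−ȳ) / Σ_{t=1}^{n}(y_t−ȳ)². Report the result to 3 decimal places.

Mean ȳ = (32 + 29 + 34 + 32 + 28 + 22)/6 = 29.5000
Deviations from mean: 2.5000, -0.5000, 4.5000, 2.5000, -1.5000, -7.5000
Σ(y_t−ȳ)(y_{t+1}−ȳ) = (-1.2500) + (-2.2500) + (11.2500) + (-3.7500) + (11.2500) = 15.2500
Denominator Σ(y_t−ȳ)² = 91.5000
r_1 = 15.2500 / 91.5000 = 0.167

0.167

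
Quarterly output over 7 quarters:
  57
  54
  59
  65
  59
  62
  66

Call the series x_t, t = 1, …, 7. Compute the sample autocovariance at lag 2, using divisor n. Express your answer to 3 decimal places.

-3.289

Mean x̄ = (57 + 54 + 59 + 65 + 59 + 62 + 66)/7 = 60.2857
Deviations: -3.2857, -6.2857, -1.2857, 4.7143, -1.2857, 1.7143, 5.7143
Σ_{t=1}^{5}(x_t−x̄)(x_{t+2}−x̄) = -23.0204
γ_2 = -23.0204 / 7 = -3.289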